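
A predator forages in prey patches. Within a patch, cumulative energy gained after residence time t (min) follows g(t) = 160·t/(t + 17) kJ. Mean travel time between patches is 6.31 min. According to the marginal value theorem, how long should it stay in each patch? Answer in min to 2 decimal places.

By the marginal value theorem, leave when the instantaneous gain rate g'(t) equals the habitat-wide average g(t)/(T + t).
g'(t) = 160·17/(t + 17)². Setting 160·17/(t+17)² = 160t/[(t+17)(6.31+t)] gives 17(6.31+t) = t(t+17), so t² = 17×6.31 = 107.3.
t* = √107.3 = 10.36 min.

10.36 min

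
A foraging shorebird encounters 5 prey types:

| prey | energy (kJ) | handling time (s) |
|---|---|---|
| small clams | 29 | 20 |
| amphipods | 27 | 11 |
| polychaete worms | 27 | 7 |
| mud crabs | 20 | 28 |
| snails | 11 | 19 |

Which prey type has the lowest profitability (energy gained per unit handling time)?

snails

Profitability E/h (kJ/s): small clams = 29/20 = 1.45, amphipods = 27/11 = 2.45, polychaete worms = 27/7 = 3.86, mud crabs = 20/28 = 0.714, snails = 11/19 = 0.579.
Ranked: polychaete worms > amphipods > small clams > mud crabs > snails.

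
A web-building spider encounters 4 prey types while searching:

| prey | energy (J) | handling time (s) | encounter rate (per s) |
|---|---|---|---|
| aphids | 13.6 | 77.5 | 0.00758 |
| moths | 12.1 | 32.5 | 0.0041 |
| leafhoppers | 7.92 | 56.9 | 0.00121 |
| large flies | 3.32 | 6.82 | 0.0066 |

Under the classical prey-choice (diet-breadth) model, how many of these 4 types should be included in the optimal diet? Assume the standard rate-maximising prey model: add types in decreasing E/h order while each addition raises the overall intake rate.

Profitabilities (E/h, J/s): large flies 0.487, moths 0.372, aphids 0.175, leafhoppers 0.139. Add prey in this order while the next type's profitability exceeds the intake rate on those already taken.
Rate on top 1: 0.02097. moths: 0.372 > 0.02097 → include.
Rate on top 2: 0.0607. aphids: 0.175 > 0.0607 → include.
Rate on top 3: 0.09889. leafhoppers: 0.139 > 0.09889 → include.
Optimal diet: large flies, moths, aphids, leafhoppers — 4 of 4 types.

4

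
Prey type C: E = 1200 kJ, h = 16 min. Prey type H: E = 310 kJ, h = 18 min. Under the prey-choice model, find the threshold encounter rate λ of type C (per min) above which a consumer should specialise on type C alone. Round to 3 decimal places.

0.019 per min

At the threshold, the rate on type C alone equals the profitability of type H: λ·1200/(1 + λ·16) = 310/18 = 17.22.
Rearranging, λ(1200 − 17.22×16) = 17.22, so λ = 17.22/924.4 = 0.01863 per min.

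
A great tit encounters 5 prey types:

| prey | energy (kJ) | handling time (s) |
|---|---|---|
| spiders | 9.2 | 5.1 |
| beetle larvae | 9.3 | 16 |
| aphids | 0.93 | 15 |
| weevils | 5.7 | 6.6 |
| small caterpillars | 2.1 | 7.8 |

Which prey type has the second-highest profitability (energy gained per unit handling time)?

In descending order of E/h:
spiders: 9.2/5.1 = 1.8 kJ/s
weevils: 5.7/6.6 = 0.864 kJ/s
beetle larvae: 9.3/16 = 0.581 kJ/s
small caterpillars: 2.1/7.8 = 0.269 kJ/s
aphids: 0.93/15 = 0.062 kJ/s

weevils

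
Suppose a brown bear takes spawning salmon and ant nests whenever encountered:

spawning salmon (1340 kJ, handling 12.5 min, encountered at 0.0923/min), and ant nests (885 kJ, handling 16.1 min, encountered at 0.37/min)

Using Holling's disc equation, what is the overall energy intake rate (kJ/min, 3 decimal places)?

R = (0.0923×1340 + 0.37×885) / (1 + 0.0923×12.5 + 0.37×16.1) = 451.1/8.111 = 55.62 kJ/min.

55.621 kJ/min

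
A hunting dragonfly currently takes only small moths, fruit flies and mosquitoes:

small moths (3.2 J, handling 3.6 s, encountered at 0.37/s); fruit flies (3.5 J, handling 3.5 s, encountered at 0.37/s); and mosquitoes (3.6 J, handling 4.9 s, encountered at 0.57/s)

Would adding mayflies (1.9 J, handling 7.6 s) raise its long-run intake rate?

Current rate: (0.37×3.2 + 0.37×3.5 + 0.57×3.6)/(1 + 0.37×3.6 + 0.37×3.5 + 0.57×4.9) = 0.7058 J/s.
mayflies: E/h = 1.9/7.6 = 0.25 J/s.
Since 0.25 < R, time spent handling mayflies is better spent searching.

No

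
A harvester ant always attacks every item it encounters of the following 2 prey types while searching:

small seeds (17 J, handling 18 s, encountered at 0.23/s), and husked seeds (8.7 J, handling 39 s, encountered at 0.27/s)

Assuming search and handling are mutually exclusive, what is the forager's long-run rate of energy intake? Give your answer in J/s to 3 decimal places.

Energy encountered per unit search time: 0.23×17 + 0.27×8.7 = 6.259 J/s.
Handling time per unit search time: 0.23×18 + 0.27×39 = 14.67.
Rate = 6.259/(1 + 14.67) = 0.3994 J/s.

0.399 J/s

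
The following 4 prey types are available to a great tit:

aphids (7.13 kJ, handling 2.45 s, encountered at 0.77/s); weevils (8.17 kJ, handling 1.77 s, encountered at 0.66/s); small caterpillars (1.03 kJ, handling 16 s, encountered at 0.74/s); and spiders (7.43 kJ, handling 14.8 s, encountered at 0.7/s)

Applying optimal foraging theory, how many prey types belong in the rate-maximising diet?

2

Profitabilities (E/h, kJ/s): weevils 4.62, aphids 2.91, spiders 0.502, small caterpillars 0.0644. Add prey in this order while the next type's profitability exceeds the intake rate on those already taken.
Rate on top 1: 2.487. aphids: 2.91 > 2.487 → include.
Rate on top 2: 2.684. spiders: 0.502 < 2.684 → exclude; stop.
Optimal diet: weevils, aphids — 2 of 4 types.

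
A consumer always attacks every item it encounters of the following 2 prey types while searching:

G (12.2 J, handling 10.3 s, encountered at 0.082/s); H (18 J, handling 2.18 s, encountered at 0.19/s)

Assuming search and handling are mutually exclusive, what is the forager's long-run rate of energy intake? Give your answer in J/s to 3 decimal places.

1.957 J/s

R = Σλ_iE_i / (1 + Σλ_ih_i)
Numerator: 0.082×12.2 + 0.19×18 = 4.42
Denominator: 1 + 0.082×10.3 + 0.19×2.18 = 2.259
R = 4.42/2.259 = 1.957 J/s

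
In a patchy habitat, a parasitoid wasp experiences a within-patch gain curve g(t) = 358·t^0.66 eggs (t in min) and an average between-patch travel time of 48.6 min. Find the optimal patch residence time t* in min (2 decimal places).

94.34 min

By the marginal value theorem, leave when the instantaneous gain rate g'(t) equals the habitat-wide average g(t)/(T + t).
g'(t) = 0.66·358·t^-0.34. Setting 0.66·358·t^-0.34 = 358·t^0.66/(48.6+t) gives 0.66(48.6+t) = t, so 0.34·t = 0.66×48.6.
t* = 0.66×48.6/0.34 = 94.34 min.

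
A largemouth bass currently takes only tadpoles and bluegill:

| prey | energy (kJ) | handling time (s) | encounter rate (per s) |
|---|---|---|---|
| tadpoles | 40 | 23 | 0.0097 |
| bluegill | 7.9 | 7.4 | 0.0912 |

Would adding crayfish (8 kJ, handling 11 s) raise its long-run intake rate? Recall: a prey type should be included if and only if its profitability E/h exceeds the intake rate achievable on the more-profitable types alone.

Yes

Intake rate on the current diet: R = (0.0097×40 + 0.0912×7.9) / (1 + 0.0097×23 + 0.0912×7.4) = 1.108/1.898 = 0.584 kJ/s.
crayfish: E/h = 8/11 = 0.7273 kJ/s.
Since 0.7273 > R, including crayfish increases the long-run rate.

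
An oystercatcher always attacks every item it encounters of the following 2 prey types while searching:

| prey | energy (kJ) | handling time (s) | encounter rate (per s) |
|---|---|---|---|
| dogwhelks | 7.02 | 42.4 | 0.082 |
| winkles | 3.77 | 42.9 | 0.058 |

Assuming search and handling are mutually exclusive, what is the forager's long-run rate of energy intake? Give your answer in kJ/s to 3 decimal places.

R = (0.082×7.02 + 0.058×3.77) / (1 + 0.082×42.4 + 0.058×42.9) = 0.7943/6.965 = 0.114 kJ/s.

0.114 kJ/s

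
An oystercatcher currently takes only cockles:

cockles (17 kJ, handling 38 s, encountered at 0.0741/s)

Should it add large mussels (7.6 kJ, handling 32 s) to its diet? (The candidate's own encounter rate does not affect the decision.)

Intake rate on the current diet: R = (0.0741×17) / (1 + 0.0741×38) = 1.26/3.816 = 0.3301 kJ/s.
large mussels: E/h = 7.6/32 = 0.2375 kJ/s.
Since 0.2375 < R, time spent handling large mussels is better spent searching.

No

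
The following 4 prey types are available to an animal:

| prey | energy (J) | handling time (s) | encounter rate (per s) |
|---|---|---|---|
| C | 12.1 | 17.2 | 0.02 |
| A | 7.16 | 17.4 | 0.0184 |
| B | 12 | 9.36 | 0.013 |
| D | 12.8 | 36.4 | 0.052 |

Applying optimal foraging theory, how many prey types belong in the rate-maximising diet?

Rank by E/h (J/s): B 1.28, C 0.703, A 0.411, D 0.352. Include each in turn until the next type's E/h falls below the running intake rate.
Rate on top 1: 0.1391. C: 0.703 > 0.1391 → include.
Rate on top 2: 0.2715. A: 0.411 > 0.2715 → include.
Rate on top 3: 0.2966. D: 0.352 > 0.2966 → include.
Optimal diet: B, C, A, D — 4 of 4 types.

4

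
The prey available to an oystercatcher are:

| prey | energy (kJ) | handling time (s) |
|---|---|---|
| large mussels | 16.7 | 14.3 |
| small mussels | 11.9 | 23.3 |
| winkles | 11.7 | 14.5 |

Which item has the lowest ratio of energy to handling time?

small mussels

Profitability E/h (kJ/s): large mussels = 16.7/14.3 = 1.17, small mussels = 11.9/23.3 = 0.511, winkles = 11.7/14.5 = 0.807.
Ranked: large mussels > winkles > small mussels.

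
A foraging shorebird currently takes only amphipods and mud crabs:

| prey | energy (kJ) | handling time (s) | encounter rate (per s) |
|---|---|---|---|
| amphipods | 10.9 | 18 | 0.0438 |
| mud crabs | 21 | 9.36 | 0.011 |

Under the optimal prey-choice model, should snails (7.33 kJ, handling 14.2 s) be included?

On amphipods and mud crabs alone, R = ΣλE/(1+Σλh) = 0.7084/1.891 = 0.3746 kJ/s.
Profitability of snails: 7.33/14.2 = 0.5162 kJ/s.
Since 0.5162 > R, including snails increases the long-run rate.

Yes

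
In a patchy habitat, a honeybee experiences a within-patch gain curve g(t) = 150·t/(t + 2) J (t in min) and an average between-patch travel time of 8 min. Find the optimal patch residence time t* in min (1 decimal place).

4.0 min

Maximise g(t)/(T+t): set derivative to zero → g'(t)(T+t) = g(t).
g'(t) = 150·2/(t + 2)². Setting 150·2/(t+2)² = 150t/[(t+2)(8+t)] gives 2(8+t) = t(t+2), so t² = 2×8 = 16.
t* = √16 = 4 min.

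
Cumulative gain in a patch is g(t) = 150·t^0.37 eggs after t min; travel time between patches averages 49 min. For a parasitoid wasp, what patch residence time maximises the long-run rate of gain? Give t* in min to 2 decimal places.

Optimal t* satisfies g'(t*) = g(t*)/(T + t*).
g'(t) = 0.37·150·t^-0.63. Setting 0.37·150·t^-0.63 = 150·t^0.37/(49+t) gives 0.37(49+t) = t, so 0.63·t = 0.37×49.
t* = 0.37×49/0.63 = 28.78 min.

28.78 min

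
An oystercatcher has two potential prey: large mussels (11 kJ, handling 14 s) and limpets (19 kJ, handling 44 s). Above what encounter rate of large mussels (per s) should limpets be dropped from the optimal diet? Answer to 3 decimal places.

0.087 per s

Drop limpets once their profitability E₂/h₂ falls below the rate achievable on large mussels alone: E₂/h₂ = λE₁/(1 + λh₁).
Solve for λ: λE₁h₂ = E₂(1 + λh₁) → λ(E₁h₂ − E₂h₁) = E₂ → λ = E₂/(E₁h₂ − E₂h₁).
λ = 19/(11×44 − 19×14) = 19/218 = 0.08716 per s.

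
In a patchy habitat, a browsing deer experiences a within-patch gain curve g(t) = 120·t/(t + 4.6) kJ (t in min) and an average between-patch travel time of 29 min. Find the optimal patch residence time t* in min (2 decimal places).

Maximise g(t)/(T+t): set derivative to zero → g'(t)(T+t) = g(t).
g'(t) = 120·4.6/(t + 4.6)². Setting 120·4.6/(t+4.6)² = 120t/[(t+4.6)(29+t)] gives 4.6(29+t) = t(t+4.6), so t² = 4.6×29 = 133.4.
t* = √133.4 = 11.55 min.

11.55 min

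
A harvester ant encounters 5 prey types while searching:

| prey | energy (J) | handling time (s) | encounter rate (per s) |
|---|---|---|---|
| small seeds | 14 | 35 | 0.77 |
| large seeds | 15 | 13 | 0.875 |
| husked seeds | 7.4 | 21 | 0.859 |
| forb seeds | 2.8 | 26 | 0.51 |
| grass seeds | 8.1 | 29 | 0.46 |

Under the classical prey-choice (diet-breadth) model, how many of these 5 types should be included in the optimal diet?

Profitabilities (E/h, J/s): large seeds 1.15, small seeds 0.4, husked seeds 0.352, grass seeds 0.279, forb seeds 0.108. Add prey in this order while the next type's profitability exceeds the intake rate on those already taken.
Rate on top 1: 1.061. small seeds: 0.4 < 1.061 → exclude; stop.
Optimal diet: large seeds — 1 of 5 types.

1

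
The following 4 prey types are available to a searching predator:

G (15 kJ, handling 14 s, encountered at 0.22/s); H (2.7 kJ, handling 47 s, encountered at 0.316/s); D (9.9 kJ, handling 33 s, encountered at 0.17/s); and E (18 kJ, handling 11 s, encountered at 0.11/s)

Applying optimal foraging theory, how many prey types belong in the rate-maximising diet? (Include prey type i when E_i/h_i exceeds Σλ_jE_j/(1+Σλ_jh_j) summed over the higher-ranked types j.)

2

Rank by E/h (kJ/s): E 1.64, G 1.07, D 0.3, H 0.0574. Include each in turn until the next type's E/h falls below the running intake rate.
Rate on top 1: 0.8959. G: 1.07 > 0.8959 → include.
Rate on top 2: 0.9981. D: 0.3 < 0.9981 → exclude; stop.
Optimal diet: E, G — 2 of 4 types.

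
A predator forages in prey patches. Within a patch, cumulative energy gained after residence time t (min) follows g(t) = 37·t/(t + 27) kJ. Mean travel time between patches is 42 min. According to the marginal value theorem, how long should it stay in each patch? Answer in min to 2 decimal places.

Maximise g(t)/(T+t): set derivative to zero → g'(t)(T+t) = g(t).
g'(t) = 37·27/(t + 27)². Setting 37·27/(t+27)² = 37t/[(t+27)(42+t)] gives 27(42+t) = t(t+27), so t² = 27×42 = 1134.
t* = √1134 = 33.67 min.

33.67 min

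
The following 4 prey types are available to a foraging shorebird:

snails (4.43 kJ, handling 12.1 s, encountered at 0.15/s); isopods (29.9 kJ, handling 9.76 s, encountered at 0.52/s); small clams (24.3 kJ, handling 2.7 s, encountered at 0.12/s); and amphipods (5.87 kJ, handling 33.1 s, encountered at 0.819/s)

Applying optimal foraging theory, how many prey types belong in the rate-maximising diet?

2

E/h in descending order: small clams 9, isopods 3.06, snails 0.366, amphipods 0.177 kJ/s. The optimal diet is the largest prefix of this list for which every included type satisfies E_i/h_i > R on the types above it.
Rate on top 1: 2.202. isopods: 3.06 > 2.202 → include.
Rate on top 2: 2.885. snails: 0.366 < 2.885 → exclude; stop.
Optimal diet: small clams, isopods — 2 of 4 types.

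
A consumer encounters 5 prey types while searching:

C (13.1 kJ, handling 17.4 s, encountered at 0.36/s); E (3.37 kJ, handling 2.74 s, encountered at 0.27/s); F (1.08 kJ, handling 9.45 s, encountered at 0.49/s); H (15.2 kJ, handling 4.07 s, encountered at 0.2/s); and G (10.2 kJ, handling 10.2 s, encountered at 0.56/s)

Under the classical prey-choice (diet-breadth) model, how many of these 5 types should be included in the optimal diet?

Rank by E/h (kJ/s): H 3.73, E 1.23, G 1, C 0.753, F 0.114. Include each in turn until the next type's E/h falls below the running intake rate.
Rate on top 1: 1.676. E: 1.23 < 1.676 → exclude; stop.
Optimal diet: H — 1 of 5 types.

1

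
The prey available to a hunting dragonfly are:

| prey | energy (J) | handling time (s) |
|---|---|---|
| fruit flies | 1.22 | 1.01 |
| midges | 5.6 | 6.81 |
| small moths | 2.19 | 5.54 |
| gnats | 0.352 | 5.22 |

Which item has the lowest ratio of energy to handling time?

gnats

In descending order of E/h:
fruit flies: 1.22/1.01 = 1.21 J/s
midges: 5.6/6.81 = 0.822 J/s
small moths: 2.19/5.54 = 0.395 J/s
gnats: 0.352/5.22 = 0.0674 J/s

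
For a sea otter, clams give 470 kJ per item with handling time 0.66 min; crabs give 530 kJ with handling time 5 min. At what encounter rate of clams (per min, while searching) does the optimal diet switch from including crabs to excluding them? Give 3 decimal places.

At the threshold, the rate on clams alone equals the profitability of crabs: λ·470/(1 + λ·0.66) = 530/5 = 106.
Rearranging, λ(470 − 106×0.66) = 106, so λ = 106/400 = 0.265 per min.

0.265 per min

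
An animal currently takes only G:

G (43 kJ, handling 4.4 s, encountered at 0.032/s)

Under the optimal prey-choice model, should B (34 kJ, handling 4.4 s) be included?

Yes

Current rate: (0.032×43)/(1 + 0.032×4.4) = 1.206 kJ/s.
B: E/h = 34/4.4 = 7.727 kJ/s.
7.727 > 1.206, so adding B raises the average — include it.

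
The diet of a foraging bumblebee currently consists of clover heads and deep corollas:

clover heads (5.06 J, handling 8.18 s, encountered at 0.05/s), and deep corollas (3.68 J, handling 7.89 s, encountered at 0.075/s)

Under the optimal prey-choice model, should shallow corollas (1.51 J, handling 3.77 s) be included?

On clover heads and deep corollas alone, R = ΣλE/(1+Σλh) = 0.529/2.001 = 0.2644 J/s.
Profitability of shallow corollas: 1.51/3.77 = 0.4005 J/s.
Since 0.4005 > R, including shallow corollas increases the long-run rate.

Yes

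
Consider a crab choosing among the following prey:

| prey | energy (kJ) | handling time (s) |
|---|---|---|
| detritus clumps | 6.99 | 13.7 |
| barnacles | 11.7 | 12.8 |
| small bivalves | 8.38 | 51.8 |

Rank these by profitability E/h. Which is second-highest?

Profitability E/h (kJ/s): detritus clumps = 6.99/13.7 = 0.51, barnacles = 11.7/12.8 = 0.914, small bivalves = 8.38/51.8 = 0.162.
Ranked: barnacles > detritus clumps > small bivalves.

detritus clumps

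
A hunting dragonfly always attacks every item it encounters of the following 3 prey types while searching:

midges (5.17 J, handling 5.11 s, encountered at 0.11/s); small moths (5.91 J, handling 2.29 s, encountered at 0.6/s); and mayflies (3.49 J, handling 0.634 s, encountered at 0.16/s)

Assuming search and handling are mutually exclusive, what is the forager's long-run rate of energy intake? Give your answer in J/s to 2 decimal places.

1.54 J/s

Energy encountered per unit search time: 0.11×5.17 + 0.6×5.91 + 0.16×3.49 = 4.673 J/s.
Handling time per unit search time: 0.11×5.11 + 0.6×2.29 + 0.16×0.634 = 2.038.
Rate = 4.673/(1 + 2.038) = 1.538 J/s.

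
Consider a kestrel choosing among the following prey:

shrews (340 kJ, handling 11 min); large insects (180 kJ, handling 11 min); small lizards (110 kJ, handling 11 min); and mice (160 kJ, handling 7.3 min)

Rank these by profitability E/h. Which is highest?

Profitability E/h (kJ/min): shrews = 340/11 = 30.9, large insects = 180/11 = 16.4, small lizards = 110/11 = 10, mice = 160/7.3 = 21.9.
Ranked: shrews > mice > large insects > small lizards.

shrews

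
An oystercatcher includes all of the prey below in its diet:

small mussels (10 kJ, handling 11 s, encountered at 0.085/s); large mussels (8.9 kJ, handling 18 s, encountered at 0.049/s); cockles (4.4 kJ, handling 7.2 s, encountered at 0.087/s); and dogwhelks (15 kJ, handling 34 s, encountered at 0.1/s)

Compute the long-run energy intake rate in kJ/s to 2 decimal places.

0.46 kJ/s

Energy encountered per unit search time: 0.085×10 + 0.049×8.9 + 0.087×4.4 + 0.1×15 = 3.169 kJ/s.
Handling time per unit search time: 0.085×11 + 0.049×18 + 0.087×7.2 + 0.1×34 = 5.843.
Rate = 3.169/(1 + 5.843) = 0.4631 kJ/s.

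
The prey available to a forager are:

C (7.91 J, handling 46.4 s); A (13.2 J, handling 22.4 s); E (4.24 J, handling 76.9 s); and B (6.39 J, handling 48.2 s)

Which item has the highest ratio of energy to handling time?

Profitability E/h (J/s): C = 7.91/46.4 = 0.17, A = 13.2/22.4 = 0.589, E = 4.24/76.9 = 0.0551, B = 6.39/48.2 = 0.133.
Ranked: A > C > B > E.

A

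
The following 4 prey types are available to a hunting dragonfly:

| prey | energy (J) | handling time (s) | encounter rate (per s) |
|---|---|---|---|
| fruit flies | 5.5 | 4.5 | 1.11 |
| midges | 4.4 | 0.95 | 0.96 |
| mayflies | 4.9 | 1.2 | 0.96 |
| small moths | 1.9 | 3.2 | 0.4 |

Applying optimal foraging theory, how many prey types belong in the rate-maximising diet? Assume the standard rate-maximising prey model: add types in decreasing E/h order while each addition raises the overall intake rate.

Rank by E/h (J/s): midges 4.63, mayflies 4.08, fruit flies 1.22, small moths 0.594. Include each in turn until the next type's E/h falls below the running intake rate.
Rate on top 1: 2.209. mayflies: 4.08 > 2.209 → include.
Rate on top 2: 2.914. fruit flies: 1.22 < 2.914 → exclude; stop.
Optimal diet: midges, mayflies — 2 of 4 types.

2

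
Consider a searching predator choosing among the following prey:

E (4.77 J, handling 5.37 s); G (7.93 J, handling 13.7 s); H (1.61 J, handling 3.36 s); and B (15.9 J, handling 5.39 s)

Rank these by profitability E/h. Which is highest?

In descending order of E/h:
B: 15.9/5.39 = 2.95 J/s
E: 4.77/5.37 = 0.888 J/s
G: 7.93/13.7 = 0.579 J/s
H: 1.61/3.36 = 0.479 J/s

B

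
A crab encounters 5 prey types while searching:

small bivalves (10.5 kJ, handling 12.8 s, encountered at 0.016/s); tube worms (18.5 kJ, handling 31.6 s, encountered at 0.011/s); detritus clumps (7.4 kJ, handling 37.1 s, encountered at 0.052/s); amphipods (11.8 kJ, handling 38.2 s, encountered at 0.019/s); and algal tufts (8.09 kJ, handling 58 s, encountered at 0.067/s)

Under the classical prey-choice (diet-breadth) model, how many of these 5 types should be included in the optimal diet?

3

Profitabilities (E/h, kJ/s): small bivalves 0.82, tube worms 0.585, amphipods 0.309, detritus clumps 0.199, algal tufts 0.139. Add prey in this order while the next type's profitability exceeds the intake rate on those already taken.
Rate on top 1: 0.1394. tube worms: 0.585 > 0.1394 → include.
Rate on top 2: 0.2393. amphipods: 0.309 > 0.2393 → include.
Rate on top 3: 0.2615. detritus clumps: 0.199 < 0.2615 → exclude; stop.
Optimal diet: small bivalves, tube worms, amphipods — 3 of 5 types.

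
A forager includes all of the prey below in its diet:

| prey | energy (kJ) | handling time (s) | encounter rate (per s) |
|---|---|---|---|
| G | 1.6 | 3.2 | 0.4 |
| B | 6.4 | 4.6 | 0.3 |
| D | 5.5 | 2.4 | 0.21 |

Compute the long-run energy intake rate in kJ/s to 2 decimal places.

0.89 kJ/s

R = (0.4×1.6 + 0.3×6.4 + 0.21×5.5) / (1 + 0.4×3.2 + 0.3×4.6 + 0.21×2.4) = 3.715/4.164 = 0.8922 kJ/s.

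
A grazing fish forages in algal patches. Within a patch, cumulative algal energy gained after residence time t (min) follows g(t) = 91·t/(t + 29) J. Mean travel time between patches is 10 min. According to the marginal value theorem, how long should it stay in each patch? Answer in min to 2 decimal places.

17.03 min

Maximise g(t)/(T+t): set derivative to zero → g'(t)(T+t) = g(t).
g'(t) = 91·29/(t + 29)². Setting 91·29/(t+29)² = 91t/[(t+29)(10+t)] gives 29(10+t) = t(t+29), so t² = 29×10 = 290.
t* = √290 = 17.03 min.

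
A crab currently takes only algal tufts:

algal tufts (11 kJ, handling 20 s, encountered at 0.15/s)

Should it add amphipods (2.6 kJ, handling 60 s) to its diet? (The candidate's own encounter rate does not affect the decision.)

Intake rate on the current diet: R = (0.15×11) / (1 + 0.15×20) = 1.65/4 = 0.4125 kJ/s.
Profitability of amphipods: 2.6/60 = 0.04333 kJ/s.
0.04333 < 0.4125, so adding amphipods would lower the average — exclude it.

No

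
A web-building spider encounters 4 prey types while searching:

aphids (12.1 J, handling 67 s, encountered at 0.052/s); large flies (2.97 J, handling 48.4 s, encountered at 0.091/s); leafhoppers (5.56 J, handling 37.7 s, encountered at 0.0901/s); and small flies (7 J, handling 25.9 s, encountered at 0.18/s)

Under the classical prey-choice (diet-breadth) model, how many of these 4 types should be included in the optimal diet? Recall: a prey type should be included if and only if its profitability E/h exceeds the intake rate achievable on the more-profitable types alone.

E/h in descending order: small flies 0.27, aphids 0.181, leafhoppers 0.147, large flies 0.0614 J/s. The optimal diet is the largest prefix of this list for which every included type satisfies E_i/h_i > R on the types above it.
Rate on top 1: 0.2225. aphids: 0.181 < 0.2225 → exclude; stop.
Optimal diet: small flies — 1 of 4 types.

1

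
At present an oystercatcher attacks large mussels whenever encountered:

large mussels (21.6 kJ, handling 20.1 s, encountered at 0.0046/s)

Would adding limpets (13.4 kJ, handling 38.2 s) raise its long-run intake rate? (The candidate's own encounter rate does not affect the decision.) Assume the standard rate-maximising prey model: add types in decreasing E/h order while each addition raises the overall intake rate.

On large mussels alone, R = ΣλE/(1+Σλh) = 0.09936/1.092 = 0.09095 kJ/s.
Profitability of limpets: 13.4/38.2 = 0.3508 kJ/s.
0.3508 > 0.09095, so adding limpets raises the average — include it.

Yes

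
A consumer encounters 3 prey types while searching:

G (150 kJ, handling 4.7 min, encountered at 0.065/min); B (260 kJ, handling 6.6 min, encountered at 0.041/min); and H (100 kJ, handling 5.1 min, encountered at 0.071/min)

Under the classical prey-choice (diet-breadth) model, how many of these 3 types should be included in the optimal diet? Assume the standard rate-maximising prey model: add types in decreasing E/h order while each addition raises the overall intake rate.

3

Rank by E/h (kJ/min): B 39.4, G 31.9, H 19.6. Include each in turn until the next type's E/h falls below the running intake rate.
Rate on top 1: 8.39. G: 31.9 > 8.39 → include.
Rate on top 2: 12.95. H: 19.6 > 12.95 → include.
Optimal diet: B, G, H — 3 of 3 types.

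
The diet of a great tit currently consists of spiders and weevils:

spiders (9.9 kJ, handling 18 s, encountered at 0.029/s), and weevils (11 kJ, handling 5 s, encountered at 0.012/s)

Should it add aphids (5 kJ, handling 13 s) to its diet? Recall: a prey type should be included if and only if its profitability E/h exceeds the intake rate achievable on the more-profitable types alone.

On spiders and weevils alone, R = ΣλE/(1+Σλh) = 0.4191/1.582 = 0.2649 kJ/s.
aphids: E/h = 5/13 = 0.3846 kJ/s.
0.3846 > 0.2649, so adding aphids raises the average — include it.

Yes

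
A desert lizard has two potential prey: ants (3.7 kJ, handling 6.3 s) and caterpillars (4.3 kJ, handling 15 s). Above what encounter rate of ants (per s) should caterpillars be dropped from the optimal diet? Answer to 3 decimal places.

The zero-one rule: include caterpillars iff E₂/h₂ > λE₁/(1+λh₁). Equality gives the switch point.
λE₁h₂ = E₂ + λE₂h₁ ⇒ λ = E₂/(E₁h₂ − E₂h₁) = 4.3/(55.5 − 27.09) = 0.1514 per s.

0.151 per s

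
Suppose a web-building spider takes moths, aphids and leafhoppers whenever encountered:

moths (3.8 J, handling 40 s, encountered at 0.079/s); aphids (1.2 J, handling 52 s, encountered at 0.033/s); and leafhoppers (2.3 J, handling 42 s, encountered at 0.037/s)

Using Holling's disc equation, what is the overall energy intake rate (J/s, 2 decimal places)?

0.06 J/s

Energy encountered per unit search time: 0.079×3.8 + 0.033×1.2 + 0.037×2.3 = 0.4249 J/s.
Handling time per unit search time: 0.079×40 + 0.033×52 + 0.037×42 = 6.43.
Rate = 0.4249/(1 + 6.43) = 0.05719 J/s.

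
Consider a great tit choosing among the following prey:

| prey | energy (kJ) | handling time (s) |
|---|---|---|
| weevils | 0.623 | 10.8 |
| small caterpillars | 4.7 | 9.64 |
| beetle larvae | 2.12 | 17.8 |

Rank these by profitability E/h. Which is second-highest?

In descending order of E/h:
small caterpillars: 4.7/9.64 = 0.488 kJ/s
beetle larvae: 2.12/17.8 = 0.119 kJ/s
weevils: 0.623/10.8 = 0.0577 kJ/s

beetle larvae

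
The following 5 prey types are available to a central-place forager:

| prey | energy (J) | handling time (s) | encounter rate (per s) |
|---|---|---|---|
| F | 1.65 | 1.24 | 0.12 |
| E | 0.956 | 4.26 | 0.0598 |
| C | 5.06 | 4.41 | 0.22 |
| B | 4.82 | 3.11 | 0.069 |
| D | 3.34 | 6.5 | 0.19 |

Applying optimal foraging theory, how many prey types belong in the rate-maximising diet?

E/h in descending order: B 1.55, F 1.33, C 1.15, D 0.514, E 0.224 J/s. The optimal diet is the largest prefix of this list for which every included type satisfies E_i/h_i > R on the types above it.
Rate on top 1: 0.2738. F: 1.33 > 0.2738 → include.
Rate on top 2: 0.3892. C: 1.15 > 0.3892 → include.
Rate on top 3: 0.7044. D: 0.514 < 0.7044 → exclude; stop.
Optimal diet: B, F, C — 3 of 5 types.

3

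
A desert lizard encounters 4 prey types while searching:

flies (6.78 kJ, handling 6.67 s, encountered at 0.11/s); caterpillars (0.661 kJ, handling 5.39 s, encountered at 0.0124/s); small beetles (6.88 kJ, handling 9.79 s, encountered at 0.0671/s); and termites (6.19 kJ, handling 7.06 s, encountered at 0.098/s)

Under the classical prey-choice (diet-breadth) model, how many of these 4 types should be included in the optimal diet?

Rank by E/h (kJ/s): flies 1.02, termites 0.877, small beetles 0.703, caterpillars 0.123. Include each in turn until the next type's E/h falls below the running intake rate.
Rate on top 1: 0.4302. termites: 0.877 > 0.4302 → include.
Rate on top 2: 0.5576. small beetles: 0.703 > 0.5576 → include.
Rate on top 3: 0.5885. caterpillars: 0.123 < 0.5885 → exclude; stop.
Optimal diet: flies, termites, small beetles — 3 of 4 types.

3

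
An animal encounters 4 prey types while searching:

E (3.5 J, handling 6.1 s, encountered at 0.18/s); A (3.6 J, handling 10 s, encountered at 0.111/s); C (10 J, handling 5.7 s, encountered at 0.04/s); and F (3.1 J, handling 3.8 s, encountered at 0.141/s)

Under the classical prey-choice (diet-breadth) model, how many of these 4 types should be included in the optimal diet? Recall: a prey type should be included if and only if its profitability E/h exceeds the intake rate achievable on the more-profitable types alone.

Rank by E/h (J/s): C 1.75, F 0.816, E 0.574, A 0.36. Include each in turn until the next type's E/h falls below the running intake rate.
Rate on top 1: 0.3257. F: 0.816 > 0.3257 → include.
Rate on top 2: 0.4746. E: 0.574 > 0.4746 → include.
Rate on top 3: 0.5126. A: 0.36 < 0.5126 → exclude; stop.
Optimal diet: C, F, E — 3 of 4 types.

3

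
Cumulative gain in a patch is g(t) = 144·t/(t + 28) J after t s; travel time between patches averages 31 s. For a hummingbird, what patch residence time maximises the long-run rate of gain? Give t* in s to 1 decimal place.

29.5 s

Optimal t* satisfies g'(t*) = g(t*)/(T + t*).
g'(t) = 144·28/(t + 28)². Setting 144·28/(t+28)² = 144t/[(t+28)(31+t)] gives 28(31+t) = t(t+28), so t² = 28×31 = 868.
t* = √868 = 29.46 s.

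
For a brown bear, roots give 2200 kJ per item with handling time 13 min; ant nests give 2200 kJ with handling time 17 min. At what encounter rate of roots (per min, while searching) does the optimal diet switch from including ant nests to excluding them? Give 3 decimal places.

0.250 per min

Drop ant nests once their profitability E₂/h₂ falls below the rate achievable on roots alone: E₂/h₂ = λE₁/(1 + λh₁).
Solve for λ: λE₁h₂ = E₂(1 + λh₁) → λ(E₁h₂ − E₂h₁) = E₂ → λ = E₂/(E₁h₂ − E₂h₁).
λ = 2200/(2200×17 − 2200×13) = 2200/8800 = 0.25 per min.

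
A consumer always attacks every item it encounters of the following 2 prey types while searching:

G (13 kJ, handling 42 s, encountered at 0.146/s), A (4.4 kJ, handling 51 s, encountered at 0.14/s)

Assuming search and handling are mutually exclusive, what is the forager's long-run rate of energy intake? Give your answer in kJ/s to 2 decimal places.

0.18 kJ/s

R = Σλ_iE_i / (1 + Σλ_ih_i)
Numerator: 0.146×13 + 0.14×4.4 = 2.514
Denominator: 1 + 0.146×42 + 0.14×51 = 14.27
R = 2.514/14.27 = 0.1761 kJ/s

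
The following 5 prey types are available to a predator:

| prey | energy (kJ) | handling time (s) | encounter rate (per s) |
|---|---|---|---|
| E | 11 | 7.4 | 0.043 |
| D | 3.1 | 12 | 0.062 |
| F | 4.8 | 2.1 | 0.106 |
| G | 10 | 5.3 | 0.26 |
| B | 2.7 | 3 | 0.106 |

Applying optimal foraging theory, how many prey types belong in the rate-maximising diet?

Rank by E/h (kJ/s): F 2.29, G 1.89, E 1.49, B 0.9, D 0.258. Include each in turn until the next type's E/h falls below the running intake rate.
Rate on top 1: 0.4162. G: 1.89 > 0.4162 → include.
Rate on top 2: 1.195. E: 1.49 > 1.195 → include.
Rate on top 3: 1.227. B: 0.9 < 1.227 → exclude; stop.
Optimal diet: F, G, E — 3 of 5 types.

3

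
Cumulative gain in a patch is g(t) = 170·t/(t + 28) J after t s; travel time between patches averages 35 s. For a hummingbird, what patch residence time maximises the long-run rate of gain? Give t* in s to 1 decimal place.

Maximise g(t)/(T+t): set derivative to zero → g'(t)(T+t) = g(t).
g'(t) = 170·28/(t + 28)². Setting 170·28/(t+28)² = 170t/[(t+28)(35+t)] gives 28(35+t) = t(t+28), so t² = 28×35 = 980.
t* = √980 = 31.3 s.

31.3 s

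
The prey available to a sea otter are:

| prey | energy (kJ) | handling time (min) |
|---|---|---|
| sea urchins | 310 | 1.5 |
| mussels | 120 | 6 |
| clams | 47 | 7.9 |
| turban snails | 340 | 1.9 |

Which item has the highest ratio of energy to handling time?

Profitability E/h (kJ/min): sea urchins = 310/1.5 = 207, mussels = 120/6 = 20, clams = 47/7.9 = 5.95, turban snails = 340/1.9 = 179.
Ranked: sea urchins > turban snails > mussels > clams.

sea urchins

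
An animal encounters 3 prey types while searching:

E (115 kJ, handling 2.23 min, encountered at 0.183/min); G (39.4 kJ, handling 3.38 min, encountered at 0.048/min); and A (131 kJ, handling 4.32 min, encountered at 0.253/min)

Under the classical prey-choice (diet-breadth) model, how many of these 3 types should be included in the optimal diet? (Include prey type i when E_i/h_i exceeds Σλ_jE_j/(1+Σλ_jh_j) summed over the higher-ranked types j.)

Rank by E/h (kJ/min): E 51.6, A 30.3, G 11.7. Include each in turn until the next type's E/h falls below the running intake rate.
Rate on top 1: 14.95. A: 30.3 > 14.95 → include.
Rate on top 2: 21.67. G: 11.7 < 21.67 → exclude; stop.
Optimal diet: E, A — 2 of 3 types.

2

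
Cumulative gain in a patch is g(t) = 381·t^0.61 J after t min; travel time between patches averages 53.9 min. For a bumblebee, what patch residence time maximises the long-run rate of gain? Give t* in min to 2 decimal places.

84.31 min

By the marginal value theorem, leave when the instantaneous gain rate g'(t) equals the habitat-wide average g(t)/(T + t).
g'(t) = 0.61·381·t^-0.39. Setting 0.61·381·t^-0.39 = 381·t^0.61/(53.9+t) gives 0.61(53.9+t) = t, so 0.39·t = 0.61×53.9.
t* = 0.61×53.9/0.39 = 84.31 min.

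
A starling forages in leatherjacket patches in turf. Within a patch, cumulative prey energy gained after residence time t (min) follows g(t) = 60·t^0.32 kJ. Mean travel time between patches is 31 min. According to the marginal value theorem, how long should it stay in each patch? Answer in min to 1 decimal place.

14.6 min

Maximise g(t)/(T+t): set derivative to zero → g'(t)(T+t) = g(t).
g'(t) = 0.32·60·t^-0.68. Setting 0.32·60·t^-0.68 = 60·t^0.32/(31+t) gives 0.32(31+t) = t, so 0.68·t = 0.32×31.
t* = 0.32×31/0.68 = 14.59 min.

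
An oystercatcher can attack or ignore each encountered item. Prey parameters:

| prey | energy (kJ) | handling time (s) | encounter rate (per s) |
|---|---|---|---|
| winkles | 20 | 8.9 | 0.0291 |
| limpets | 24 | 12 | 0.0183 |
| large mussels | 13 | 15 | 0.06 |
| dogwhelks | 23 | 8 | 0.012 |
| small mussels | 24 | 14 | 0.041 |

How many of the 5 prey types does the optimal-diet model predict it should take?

4

E/h in descending order: dogwhelks 2.88, winkles 2.25, limpets 2, small mussels 1.71, large mussels 0.867 kJ/s. The optimal diet is the largest prefix of this list for which every included type satisfies E_i/h_i > R on the types above it.
Rate on top 1: 0.2518. winkles: 2.25 > 0.2518 → include.
Rate on top 2: 0.6332. limpets: 2 > 0.6332 → include.
Rate on top 3: 0.8238. small mussels: 1.71 > 0.8238 → include.
Rate on top 4: 1.062. large mussels: 0.867 < 1.062 → exclude; stop.
Optimal diet: dogwhelks, winkles, limpets, small mussels — 4 of 5 types.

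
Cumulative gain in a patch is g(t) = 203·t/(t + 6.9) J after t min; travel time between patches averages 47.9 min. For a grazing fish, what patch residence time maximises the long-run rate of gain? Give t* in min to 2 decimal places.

By the marginal value theorem, leave when the instantaneous gain rate g'(t) equals the habitat-wide average g(t)/(T + t).
g'(t) = 203·6.9/(t + 6.9)². Setting 203·6.9/(t+6.9)² = 203t/[(t+6.9)(47.9+t)] gives 6.9(47.9+t) = t(t+6.9), so t² = 6.9×47.9 = 330.5.
t* = √330.5 = 18.18 min.

18.18 min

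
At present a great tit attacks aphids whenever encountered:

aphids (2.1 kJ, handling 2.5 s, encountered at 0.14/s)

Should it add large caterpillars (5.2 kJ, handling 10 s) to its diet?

Yes

Current rate: (0.14×2.1)/(1 + 0.14×2.5) = 0.2178 kJ/s.
large caterpillars: E/h = 5.2/10 = 0.52 kJ/s.
0.52 > 0.2178, so adding large caterpillars raises the average — include it.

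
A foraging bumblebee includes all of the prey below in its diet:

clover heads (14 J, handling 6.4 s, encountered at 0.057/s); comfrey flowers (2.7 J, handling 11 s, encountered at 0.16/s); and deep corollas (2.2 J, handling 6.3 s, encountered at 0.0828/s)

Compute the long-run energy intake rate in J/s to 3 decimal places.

R = (0.057×14 + 0.16×2.7 + 0.0828×2.2) / (1 + 0.057×6.4 + 0.16×11 + 0.0828×6.3) = 1.412/3.646 = 0.3873 J/s.

0.387 J/s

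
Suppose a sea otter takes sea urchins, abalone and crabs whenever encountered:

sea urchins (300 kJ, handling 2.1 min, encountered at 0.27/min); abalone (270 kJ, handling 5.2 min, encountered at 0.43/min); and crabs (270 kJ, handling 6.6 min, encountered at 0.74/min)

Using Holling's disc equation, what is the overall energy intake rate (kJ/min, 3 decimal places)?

R = (0.27×300 + 0.43×270 + 0.74×270) / (1 + 0.27×2.1 + 0.43×5.2 + 0.74×6.6) = 396.9/8.687 = 45.69 kJ/min.

45.689 kJ/min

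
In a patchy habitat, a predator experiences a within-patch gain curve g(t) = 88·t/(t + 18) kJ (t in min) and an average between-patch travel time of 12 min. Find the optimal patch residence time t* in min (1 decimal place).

14.7 min

By the marginal value theorem, leave when the instantaneous gain rate g'(t) equals the habitat-wide average g(t)/(T + t).
g'(t) = 88·18/(t + 18)². Setting 88·18/(t+18)² = 88t/[(t+18)(12+t)] gives 18(12+t) = t(t+18), so t² = 18×12 = 216.
t* = √216 = 14.7 min.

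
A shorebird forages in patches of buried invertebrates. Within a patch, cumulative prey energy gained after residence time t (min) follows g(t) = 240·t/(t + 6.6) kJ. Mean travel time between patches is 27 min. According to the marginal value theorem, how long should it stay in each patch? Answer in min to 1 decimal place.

13.3 min

By the marginal value theorem, leave when the instantaneous gain rate g'(t) equals the habitat-wide average g(t)/(T + t).
g'(t) = 240·6.6/(t + 6.6)². Setting 240·6.6/(t+6.6)² = 240t/[(t+6.6)(27+t)] gives 6.6(27+t) = t(t+6.6), so t² = 6.6×27 = 178.2.
t* = √178.2 = 13.35 min.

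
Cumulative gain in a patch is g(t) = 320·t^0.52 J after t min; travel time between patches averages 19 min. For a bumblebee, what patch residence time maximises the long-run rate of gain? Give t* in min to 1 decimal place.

20.6 min

Optimal t* satisfies g'(t*) = g(t*)/(T + t*).
g'(t) = 0.52·320·t^-0.48. Setting 0.52·320·t^-0.48 = 320·t^0.52/(19+t) gives 0.52(19+t) = t, so 0.48·t = 0.52×19.
t* = 0.52×19/0.48 = 20.58 min.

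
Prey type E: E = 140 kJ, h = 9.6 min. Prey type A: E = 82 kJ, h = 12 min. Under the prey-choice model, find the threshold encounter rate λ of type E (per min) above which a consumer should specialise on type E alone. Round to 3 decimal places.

0.092 per min

Drop type A once their profitability E₂/h₂ falls below the rate achievable on type E alone: E₂/h₂ = λE₁/(1 + λh₁).
Solve for λ: λE₁h₂ = E₂(1 + λh₁) → λ(E₁h₂ − E₂h₁) = E₂ → λ = E₂/(E₁h₂ − E₂h₁).
λ = 82/(140×12 − 82×9.6) = 82/892.8 = 0.09185 per min.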